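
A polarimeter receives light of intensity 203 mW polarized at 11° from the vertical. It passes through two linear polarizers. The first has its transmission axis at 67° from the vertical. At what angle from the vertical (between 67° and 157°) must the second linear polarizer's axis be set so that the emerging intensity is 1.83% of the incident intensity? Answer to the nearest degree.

I₁ = I₀ cos²(67° − 11°) = I₀ cos²(56°) = 0.3127 I₀.
Need I₂/I₀ = 0.0183, so cos²(θ − 67°) = 0.0183 / 0.3127 = 0.05852.
θ − 67° = arccos(√0.05852) = 76.0°, giving θ ≈ 67 + 76.0 = 143.0°.

θ ≈ 143°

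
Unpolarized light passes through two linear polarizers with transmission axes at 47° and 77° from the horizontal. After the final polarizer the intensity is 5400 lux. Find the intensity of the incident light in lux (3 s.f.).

I₀ ≈ 1.44e4 lux

Unpolarized light through the first polarizer → I₁ = ½ I₀, now polarized at 47°.
I₂ = I₁ cos²(77° − 47°) = 0.5 I₀ · cos²(30°) = 0.375 I₀.
So 5400 lux = 0.375 I₀, giving I₀ = 5400/0.375 = 1.44e+04 lux.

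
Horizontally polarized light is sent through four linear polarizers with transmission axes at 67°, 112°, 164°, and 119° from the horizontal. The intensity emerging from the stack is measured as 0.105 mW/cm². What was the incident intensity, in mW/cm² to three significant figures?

I₁ = I₀ cos²(67° − 0°) = I₀ cos²(67°) = 0.1527 I₀.
I₂ = I₁ cos²(112° − 67°) = 0.1527 I₀ · cos²(45°) = 0.07634 I₀.
I₃ = I₂ cos²(164° − 112°) = 0.07634 I₀ · cos²(52°) = 0.02893 I₀.
I₄ = I₃ cos²(119° − 164°) = 0.02893 I₀ · cos²(45°) = 0.01447 I₀.
So 0.105 mW/cm² = 0.01447 I₀, giving I₀ = 0.105/0.01447 = 7.258 mW/cm².

I₀ ≈ 7.26 mW/cm²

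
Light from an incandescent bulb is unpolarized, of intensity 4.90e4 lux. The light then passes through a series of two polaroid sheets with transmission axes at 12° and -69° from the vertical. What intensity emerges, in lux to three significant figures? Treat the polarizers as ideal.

I ≈ 600 lux

Unpolarized light through the first polarizer → I₁ = 4.90e4 lux/2 = 2.45e+04 lux, polarized at 12°.
I₂ = I₁ · cos²(81°) = 2.45e+04 · 0.02447 = 599.6 lux.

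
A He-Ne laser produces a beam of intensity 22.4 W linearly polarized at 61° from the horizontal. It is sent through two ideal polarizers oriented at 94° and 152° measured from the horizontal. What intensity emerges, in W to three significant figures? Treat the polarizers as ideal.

I ≈ 4.42 W

I₁ = 22.4 W · cos²(33°) = 15.76 W.
I₂ = I₁ · cos²(58°) = 15.76 · 0.2808 = 4.424 W.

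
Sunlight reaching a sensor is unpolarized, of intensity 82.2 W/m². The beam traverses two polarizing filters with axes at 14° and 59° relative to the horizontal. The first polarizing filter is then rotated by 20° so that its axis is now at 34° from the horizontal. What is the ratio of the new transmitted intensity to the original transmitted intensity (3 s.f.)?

Before rotation:
Unpolarized light through the first polarizer → I₁ = ½ I₀, now polarized at 14°.
I₂ = I₁ cos²(59° − 14°) = 0.5 I₀ · cos²(45°) = 0.25 I₀.
After rotation:
Unpolarized light through the first polarizer → I₁ = ½ I₀, now polarized at 34°.
I₂ = I₁ cos²(59° − 34°) = 0.5 I₀ · cos²(25°) = 0.4107 I₀.
Ratio = 0.4107 / 0.25 = 1.643.

I_new/I_old ≈ 1.64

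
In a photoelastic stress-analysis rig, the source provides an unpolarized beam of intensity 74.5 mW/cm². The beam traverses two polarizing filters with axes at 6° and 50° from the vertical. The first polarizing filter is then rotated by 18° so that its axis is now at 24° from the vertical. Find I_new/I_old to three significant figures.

Before rotation:
Unpolarized light through the first polarizer → I₁ = ½ I₀, now polarized at 6°.
I₂ = I₁ cos²(50° − 6°) = 0.5 I₀ · cos²(44°) = 0.2587 I₀.
After rotation:
Unpolarized light through the first polarizer → I₁ = ½ I₀, now polarized at 24°.
I₂ = I₁ cos²(50° − 24°) = 0.5 I₀ · cos²(26°) = 0.4039 I₀.
Ratio = 0.4039 / 0.2587 = 1.561.

I_new/I_old ≈ 1.56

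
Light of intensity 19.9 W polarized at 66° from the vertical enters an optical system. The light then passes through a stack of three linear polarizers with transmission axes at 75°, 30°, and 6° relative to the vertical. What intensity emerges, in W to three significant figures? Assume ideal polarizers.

By Malus's law, I₁ = 19.9 W · cos²(9°) = 19.41 W.
I₂ = I₁ · cos²(45°) = 19.41 · 0.5 = 9.707 W.
I₃ = I₂ · cos²(24°) = 9.707 · 0.8346 = 8.101 W.

I ≈ 8.10 W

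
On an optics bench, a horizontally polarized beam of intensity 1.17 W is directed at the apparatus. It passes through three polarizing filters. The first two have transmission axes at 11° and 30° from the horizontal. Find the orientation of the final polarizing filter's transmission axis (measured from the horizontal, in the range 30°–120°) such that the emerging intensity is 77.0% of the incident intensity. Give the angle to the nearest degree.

By Malus's law, I₁ = I₀ cos²(11° − 0°) = I₀ cos²(11°) = 0.9636 I₀.
I₂ = I₁ cos²(30° − 11°) = 0.9636 I₀ · cos²(19°) = 0.8615 I₀.
Need I₃/I₀ = 0.77, so cos²(θ − 30°) = 0.77 / 0.8615 = 0.8938.
θ − 30° = arccos(√0.8938) = 19.0°, giving θ ≈ 30 + 19.0 = 49.0°.

θ ≈ 49°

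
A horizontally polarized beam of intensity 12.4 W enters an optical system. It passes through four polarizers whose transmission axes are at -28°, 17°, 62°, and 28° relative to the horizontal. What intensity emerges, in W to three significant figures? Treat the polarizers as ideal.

I ≈ 1.66 W

I₁ = 12.4 W · cos²(28°) = 9.667 W.
I₂ = I₁ · cos²(45°) = 9.667 · 0.5 = 4.833 W.
I₃ = I₂ · cos²(45°) = 4.833 · 0.5 = 2.417 W.
I₄ = I₃ · cos²(34°) = 2.417 · 0.6873 = 1.661 W.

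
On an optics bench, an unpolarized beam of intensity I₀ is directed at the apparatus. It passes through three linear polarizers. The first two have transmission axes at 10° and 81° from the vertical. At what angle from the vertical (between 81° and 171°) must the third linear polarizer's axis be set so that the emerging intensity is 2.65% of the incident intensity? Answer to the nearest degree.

Unpolarized light through the first polarizer → I₁ = ½ I₀, now polarized at 10°.
I₂ = I₁ cos²(81° − 10°) = 0.5 I₀ · cos²(71°) = 0.053 I₀.
Need I₃/I₀ = 0.0265, so cos²(θ − 81°) = 0.0265 / 0.053 = 0.5.
θ − 81° = arccos(√0.5) = 45.0°, giving θ ≈ 81 + 45.0 = 126.0°.

θ ≈ 126°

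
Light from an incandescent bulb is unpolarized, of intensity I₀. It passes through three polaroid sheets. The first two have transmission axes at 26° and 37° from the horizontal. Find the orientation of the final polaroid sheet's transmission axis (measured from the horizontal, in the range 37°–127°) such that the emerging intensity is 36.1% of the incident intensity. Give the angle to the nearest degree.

Unpolarized light through the first polarizer → I₁ = ½ I₀, now polarized at 26°.
I₂ = I₁ cos²(37° − 26°) = 0.5 I₀ · cos²(11°) = 0.4818 I₀.
Need I₃/I₀ = 0.361, so cos²(θ − 37°) = 0.361 / 0.4818 = 0.7493.
θ − 37° = arccos(√0.7493) = 30.0°, giving θ ≈ 37 + 30.0 = 67.0°.

θ ≈ 67°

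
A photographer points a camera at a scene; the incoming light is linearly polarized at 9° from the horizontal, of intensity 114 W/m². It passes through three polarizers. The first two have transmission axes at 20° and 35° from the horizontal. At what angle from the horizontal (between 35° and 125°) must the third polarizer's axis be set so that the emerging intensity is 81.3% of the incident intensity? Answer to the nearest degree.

θ ≈ 53°

I₁ = I₀ cos²(20° − 9°) = I₀ cos²(11°) = 0.9636 I₀.
I₂ = I₁ cos²(35° − 20°) = 0.9636 I₀ · cos²(15°) = 0.899 I₀.
Need I₃/I₀ = 0.813, so cos²(θ − 35°) = 0.813 / 0.899 = 0.9043.
θ − 35° = arccos(√0.9043) = 18.0°, giving θ ≈ 35 + 18.0 = 53.0°.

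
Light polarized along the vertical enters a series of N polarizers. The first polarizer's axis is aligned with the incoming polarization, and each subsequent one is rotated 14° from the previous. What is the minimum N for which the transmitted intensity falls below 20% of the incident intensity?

First polarizer is aligned with the polarization: full transmission.
Each further stage multiplies by cos²(14°) = 0.9415.
After N polarizers: T = 0.9415^(N−1). Require T < 0.20 ⇒ N−1 > ln(0.20)/ln(0.9415) = 26.69, so N−1 ≥ 27 and N = 28.
Check: N=28 gives T = 0.1963 < 0.20; N=27 gives T = 0.2085.

N = 28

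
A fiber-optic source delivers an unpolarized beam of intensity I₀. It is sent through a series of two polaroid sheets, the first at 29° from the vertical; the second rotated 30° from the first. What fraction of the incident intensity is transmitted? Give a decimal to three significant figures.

≈ 0.375 I₀

Unpolarized light through the first polarizer → I₁ = ½ I₀, now polarized at 29°.
I₂ = I₁ cos²(30°) = 0.5 · 0.75 I₀ = 0.375 I₀.
Transmitted fraction = 0.375.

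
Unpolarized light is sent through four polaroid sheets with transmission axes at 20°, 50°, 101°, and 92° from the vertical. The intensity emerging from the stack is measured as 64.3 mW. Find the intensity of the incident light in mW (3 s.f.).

I₀ ≈ 444 mW

Unpolarized light through the first polarizer → I₁ = ½ I₀, now polarized at 20°.
I₂ = I₁ cos²(50° − 20°) = 0.5 I₀ · cos²(30°) = 0.375 I₀.
I₃ = I₂ cos²(101° − 50°) = 0.375 I₀ · cos²(51°) = 0.1485 I₀.
I₄ = I₃ cos²(92° − 101°) = 0.1485 I₀ · cos²(9°) = 0.1449 I₀.
So 64.3 mW = 0.1449 I₀, giving I₀ = 64.3/0.1449 = 443.8 mW.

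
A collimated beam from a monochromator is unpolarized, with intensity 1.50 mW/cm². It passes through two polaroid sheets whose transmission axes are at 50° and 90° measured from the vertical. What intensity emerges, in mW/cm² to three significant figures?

I ≈ 0.440 mW/cm²

Unpolarized light through the first polarizer → I₁ = 1.50 mW/cm²/2 = 0.75 mW/cm², polarized at 50°.
I₂ = I₁ · cos²(40°) = 0.75 · 0.5868 = 0.4401 mW/cm².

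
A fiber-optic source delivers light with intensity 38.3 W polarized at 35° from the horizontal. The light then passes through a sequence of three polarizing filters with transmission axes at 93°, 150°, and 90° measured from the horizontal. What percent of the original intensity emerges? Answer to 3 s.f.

≈ 2.08%

I₁ = 38.3 W · cos²(58°) = 10.76 W.
I₂ = I₁ · cos²(57°) = 10.76 · 0.2966 = 3.19 W.
I₃ = I₂ · cos²(60°) = 3.19 · 0.25 = 0.7976 W.
That is 2.082% of the incident intensity.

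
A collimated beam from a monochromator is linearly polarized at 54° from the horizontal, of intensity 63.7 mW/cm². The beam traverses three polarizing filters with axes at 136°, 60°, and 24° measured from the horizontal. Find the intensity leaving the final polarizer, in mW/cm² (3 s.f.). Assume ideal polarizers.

I ≈ 0.0473 mW/cm²

I₁ = 63.7 mW/cm² · cos²(82°) = 1.234 mW/cm².
I₂ = I₁ · cos²(76°) = 1.234 · 0.05853 = 0.07221 mW/cm².
I₃ = I₂ · cos²(36°) = 0.07221 · 0.6545 = 0.04726 mW/cm².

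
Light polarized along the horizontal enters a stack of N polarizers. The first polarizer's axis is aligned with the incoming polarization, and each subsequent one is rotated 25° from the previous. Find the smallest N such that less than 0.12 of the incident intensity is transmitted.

First polarizer is aligned with the polarization: full transmission.
Each further stage multiplies by cos²(25°) = 0.8214.
After N polarizers: T = 0.8214^(N−1). Require T < 0.12 ⇒ N−1 > ln(0.12)/ln(0.8214) = 10.78, so N−1 ≥ 11 and N = 12.
Check: N=12 gives T = 0.1148 < 0.12; N=11 gives T = 0.1398.

N = 12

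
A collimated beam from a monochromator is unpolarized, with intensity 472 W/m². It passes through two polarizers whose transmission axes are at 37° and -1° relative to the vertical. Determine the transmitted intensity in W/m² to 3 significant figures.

Unpolarized light through the first polarizer → I₁ = 472 W/m²/2 = 236 W/m², polarized at 37°.
I₂ = I₁ · cos²(38°) = 236 · 0.621 = 146.5 W/m².

I ≈ 147 W/m²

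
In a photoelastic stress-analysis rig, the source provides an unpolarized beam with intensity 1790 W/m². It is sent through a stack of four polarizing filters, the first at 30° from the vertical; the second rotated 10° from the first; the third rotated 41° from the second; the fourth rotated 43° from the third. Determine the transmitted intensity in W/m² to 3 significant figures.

Unpolarized light through the first polarizer → I₁ = 1790 W/m²/2 = 895 W/m², polarized at 30°.
I₂ = I₁ · cos²(10°) = 895 · 0.9698 = 868 W/m².
I₃ = I₂ · cos²(41°) = 868 · 0.5696 = 494.4 W/m².
I₄ = I₃ · cos²(43°) = 494.4 · 0.5349 = 264.4 W/m².

I ≈ 264 W/m²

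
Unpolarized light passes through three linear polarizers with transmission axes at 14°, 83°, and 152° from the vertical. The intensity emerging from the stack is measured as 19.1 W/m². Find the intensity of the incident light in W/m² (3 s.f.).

Unpolarized light through the first polarizer → I₁ = ½ I₀, now polarized at 14°.
I₂ = I₁ cos²(83° − 14°) = 0.5 I₀ · cos²(69°) = 0.06421 I₀.
I₃ = I₂ cos²(152° − 83°) = 0.06421 I₀ · cos²(69°) = 0.008247 I₀.
So 19.1 W/m² = 0.008247 I₀, giving I₀ = 19.1/0.008247 = 2316 W/m².

I₀ ≈ 2320 W/m²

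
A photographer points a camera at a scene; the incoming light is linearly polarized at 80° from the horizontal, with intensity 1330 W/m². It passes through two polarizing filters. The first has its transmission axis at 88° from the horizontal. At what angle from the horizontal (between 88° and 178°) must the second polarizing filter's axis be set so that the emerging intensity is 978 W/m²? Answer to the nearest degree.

I₁ = I₀ cos²(88° − 80°) = I₀ cos²(8°) = 0.9806 I₀.
Target fraction: 978 / 1330 W/m² = 0.7353 of I₀.
Need I₂/I₀ = 0.7353, so cos²(θ − 88°) = 0.7353 / 0.9806 = 0.7499.
θ − 88° = arccos(√0.7499) = 30.0°, giving θ ≈ 88 + 30.0 = 118.0°.

θ ≈ 118°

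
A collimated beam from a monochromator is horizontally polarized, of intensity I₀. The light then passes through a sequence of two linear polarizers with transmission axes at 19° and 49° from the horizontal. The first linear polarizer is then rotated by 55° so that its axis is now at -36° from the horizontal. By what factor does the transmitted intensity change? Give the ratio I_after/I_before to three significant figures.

Before rotation:
I₁ = I₀ cos²(19° − 0°) = I₀ cos²(19°) = 0.894 I₀.
I₂ = I₁ cos²(49° − 19°) = 0.894 I₀ · cos²(30°) = 0.6705 I₀.
After rotation:
I₁ = I₀ cos²(-36° − 0°) = I₀ cos²(36°) = 0.6545 I₀.
I₂ = I₁ cos²(49° + 36°) = 0.6545 I₀ · cos²(85°) = 0.004972 I₀.
Ratio = 0.004972 / 0.6705 = 0.007415.

I_new/I_old ≈ 0.00741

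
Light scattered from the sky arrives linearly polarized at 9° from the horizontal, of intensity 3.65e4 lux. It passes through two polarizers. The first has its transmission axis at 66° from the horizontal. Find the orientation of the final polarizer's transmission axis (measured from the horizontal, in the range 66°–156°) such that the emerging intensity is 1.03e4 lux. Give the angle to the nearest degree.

By Malus's law, I₁ = I₀ cos²(66° − 9°) = I₀ cos²(57°) = 0.2966 I₀.
Target fraction: 1.03e4 / 3.65e4 lux = 0.2822 of I₀.
Need I₂/I₀ = 0.2822, so cos²(θ − 66°) = 0.2822 / 0.2966 = 0.9513.
θ − 66° = arccos(√0.9513) = 12.7°, giving θ ≈ 66 + 12.7 = 78.7°.

θ ≈ 79°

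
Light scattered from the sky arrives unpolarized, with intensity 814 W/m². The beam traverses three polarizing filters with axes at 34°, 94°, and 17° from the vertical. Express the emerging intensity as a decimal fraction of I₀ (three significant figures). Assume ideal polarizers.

I/I₀ ≈ 0.00633

Unpolarized light through the first polarizer → I₁ = 814 W/m²/2 = 407 W/m², polarized at 34°.
I₂ = I₁ · cos²(60°) = 407 · 0.25 = 101.8 W/m².
I₃ = I₂ · cos²(77°) = 101.8 · 0.0506 = 5.149 W/m².
Transmitted fraction = 0.006325.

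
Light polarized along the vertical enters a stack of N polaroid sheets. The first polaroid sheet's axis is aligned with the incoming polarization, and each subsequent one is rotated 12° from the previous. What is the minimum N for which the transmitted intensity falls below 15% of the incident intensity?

N = 44

First polarizer is aligned with the polarization: full transmission.
Each further stage multiplies by cos²(12°) = 0.9568.
After N polarizers: T = 0.9568^(N−1). Require T < 0.15 ⇒ N−1 > ln(0.15)/ln(0.9568) = 42.93, so N−1 ≥ 43 and N = 44.
Check: N=44 gives T = 0.1495 < 0.15; N=43 gives T = 0.1563.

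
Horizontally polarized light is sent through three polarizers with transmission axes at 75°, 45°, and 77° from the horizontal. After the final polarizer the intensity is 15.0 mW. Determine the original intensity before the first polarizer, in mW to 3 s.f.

I₀ ≈ 415 mW

I₁ = I₀ cos²(75° − 0°) = I₀ cos²(75°) = 0.06699 I₀.
I₂ = I₁ cos²(45° − 75°) = 0.06699 I₀ · cos²(30°) = 0.05024 I₀.
I₃ = I₂ cos²(77° − 45°) = 0.05024 I₀ · cos²(32°) = 0.03613 I₀.
So 15.0 mW = 0.03613 I₀, giving I₀ = 15.0/0.03613 = 415.1 mW.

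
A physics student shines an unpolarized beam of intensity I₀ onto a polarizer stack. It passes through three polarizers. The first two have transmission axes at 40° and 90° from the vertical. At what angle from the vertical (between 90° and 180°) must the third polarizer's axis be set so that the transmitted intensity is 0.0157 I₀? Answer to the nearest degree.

θ ≈ 164°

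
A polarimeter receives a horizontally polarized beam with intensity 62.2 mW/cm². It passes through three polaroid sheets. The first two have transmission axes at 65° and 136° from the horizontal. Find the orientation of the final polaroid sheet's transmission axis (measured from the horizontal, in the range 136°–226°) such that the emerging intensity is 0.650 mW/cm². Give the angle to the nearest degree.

I₁ = I₀ cos²(65° − 0°) = I₀ cos²(65°) = 0.1786 I₀.
I₂ = I₁ cos²(136° − 65°) = 0.1786 I₀ · cos²(71°) = 0.01893 I₀.
Target fraction: 0.650 / 62.2 mW/cm² = 0.01045 of I₀.
Need I₃/I₀ = 0.01045, so cos²(θ − 136°) = 0.01045 / 0.01893 = 0.552.
θ − 136° = arccos(√0.552) = 42.0°, giving θ ≈ 136 + 42.0 = 178.0°.

θ ≈ 178°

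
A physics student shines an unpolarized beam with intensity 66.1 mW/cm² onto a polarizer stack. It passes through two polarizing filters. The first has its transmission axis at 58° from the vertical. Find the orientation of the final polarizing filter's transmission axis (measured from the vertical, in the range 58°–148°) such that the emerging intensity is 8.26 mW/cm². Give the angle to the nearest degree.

Unpolarized light through the first polarizer → I₁ = ½ I₀, now polarized at 58°.
Target fraction: 8.26 / 66.1 mW/cm² = 0.125 of I₀.
Need I₂/I₀ = 0.125, so cos²(θ − 58°) = 0.125 / 0.5 = 0.2499.
θ − 58° = arccos(√0.2499) = 60.0°, giving θ ≈ 58 + 60.0 = 118.0°.

θ ≈ 118°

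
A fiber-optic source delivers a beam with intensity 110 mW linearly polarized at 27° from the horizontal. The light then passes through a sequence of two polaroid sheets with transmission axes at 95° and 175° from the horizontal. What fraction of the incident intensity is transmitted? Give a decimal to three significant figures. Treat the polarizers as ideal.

I/I₀ ≈ 0.00423

I₁ = 110 mW · cos²(68°) = 15.44 mW.
I₂ = I₁ · cos²(80°) = 15.44 · 0.03015 = 0.4655 mW.
Transmitted fraction = 0.004231.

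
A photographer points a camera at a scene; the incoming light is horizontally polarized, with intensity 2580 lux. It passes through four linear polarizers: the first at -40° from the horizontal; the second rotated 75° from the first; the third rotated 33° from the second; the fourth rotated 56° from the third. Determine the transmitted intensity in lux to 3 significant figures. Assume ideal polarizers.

By Malus's law, I₁ = 2580 lux · cos²(40°) = 1514 lux.
I₂ = I₁ · cos²(75°) = 1514 · 0.06699 = 101.4 lux.
I₃ = I₂ · cos²(33°) = 101.4 · 0.7034 = 71.34 lux.
I₄ = I₃ · cos²(56°) = 71.34 · 0.3127 = 22.31 lux.

I ≈ 22.3 lux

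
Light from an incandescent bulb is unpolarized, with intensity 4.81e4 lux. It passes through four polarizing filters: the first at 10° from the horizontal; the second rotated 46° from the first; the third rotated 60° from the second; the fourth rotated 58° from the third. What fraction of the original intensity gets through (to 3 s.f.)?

I/I₀ ≈ 0.0169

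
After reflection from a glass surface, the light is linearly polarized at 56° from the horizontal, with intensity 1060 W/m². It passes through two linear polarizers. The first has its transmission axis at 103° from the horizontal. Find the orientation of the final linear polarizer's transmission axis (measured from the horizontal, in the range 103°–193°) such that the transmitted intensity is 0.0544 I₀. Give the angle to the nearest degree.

I₁ = I₀ cos²(103° − 56°) = I₀ cos²(47°) = 0.4651 I₀.
Need I₂/I₀ = 0.0544, so cos²(θ − 103°) = 0.0544 / 0.4651 = 0.117.
θ − 103° = arccos(√0.117) = 70.0°, giving θ ≈ 103 + 70.0 = 173.0°.

θ ≈ 173°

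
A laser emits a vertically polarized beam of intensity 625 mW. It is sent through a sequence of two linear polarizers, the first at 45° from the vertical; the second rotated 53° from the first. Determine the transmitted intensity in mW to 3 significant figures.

I ≈ 113 mW

I₁ = 625 mW · cos²(45°) = 312.5 mW.
I₂ = I₁ · cos²(53°) = 312.5 · 0.3622 = 113.2 mW.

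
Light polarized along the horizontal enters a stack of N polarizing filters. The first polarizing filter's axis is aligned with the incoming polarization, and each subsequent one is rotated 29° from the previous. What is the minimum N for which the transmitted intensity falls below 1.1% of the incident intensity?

N = 18

First polarizer is aligned with the polarization: full transmission.
Each further stage multiplies by cos²(29°) = 0.765.
After N polarizers: T = 0.765^(N−1). Require T < 0.011 ⇒ N−1 > ln(0.011)/ln(0.765) = 16.83, so N−1 ≥ 17 and N = 18.
Check: N=18 gives T = 0.01052 < 0.011; N=17 gives T = 0.01375.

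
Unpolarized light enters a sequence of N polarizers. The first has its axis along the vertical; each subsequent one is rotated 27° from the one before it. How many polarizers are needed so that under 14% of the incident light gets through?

N = 7

First polarizer halves the unpolarized light: factor 1/2.
Each further stage multiplies by cos²(27°) = 0.7939.
After N polarizers: T = 0.5·0.7939^(N−1). Require T < 0.14 ⇒ N−1 > ln(0.14/0.5)/ln(0.7939) = 5.52, so N−1 ≥ 6 and N = 7.
Check: N=7 gives T = 0.1252 < 0.14; N=6 gives T = 0.1577.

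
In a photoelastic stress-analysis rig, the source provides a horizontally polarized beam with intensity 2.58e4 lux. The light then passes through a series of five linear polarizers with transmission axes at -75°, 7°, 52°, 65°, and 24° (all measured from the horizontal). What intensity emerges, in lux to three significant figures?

I₁ = 2.58e4 lux · cos²(75°) = 1728 lux.
I₂ = I₁ · cos²(82°) = 1728 · 0.01937 = 33.48 lux.
I₃ = I₂ · cos²(45°) = 33.48 · 0.5 = 16.74 lux.
I₄ = I₃ · cos²(13°) = 16.74 · 0.9494 = 15.89 lux.
I₅ = I₄ · cos²(41°) = 15.89 · 0.5696 = 9.051 lux.

I ≈ 9.05 lux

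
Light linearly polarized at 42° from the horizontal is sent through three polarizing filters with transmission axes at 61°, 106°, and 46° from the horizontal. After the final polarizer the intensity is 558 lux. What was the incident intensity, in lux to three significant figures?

I₀ ≈ 4990 lux

I₁ = I₀ cos²(61° − 42°) = I₀ cos²(19°) = 0.894 I₀.
I₂ = I₁ cos²(106° − 61°) = 0.894 I₀ · cos²(45°) = 0.447 I₀.
I₃ = I₂ cos²(46° − 106°) = 0.447 I₀ · cos²(60°) = 0.1118 I₀.
So 558 lux = 0.1118 I₀, giving I₀ = 558/0.1118 = 4993 lux.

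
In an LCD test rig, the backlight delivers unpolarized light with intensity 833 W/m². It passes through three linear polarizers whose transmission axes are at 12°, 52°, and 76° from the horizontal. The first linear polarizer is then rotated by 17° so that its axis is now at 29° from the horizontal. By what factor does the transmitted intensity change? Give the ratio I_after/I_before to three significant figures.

I_new/I_old ≈ 1.44

Before rotation:
Unpolarized light through the first polarizer → I₁ = ½ I₀, now polarized at 12°.
I₂ = I₁ cos²(52° − 12°) = 0.5 I₀ · cos²(40°) = 0.2934 I₀.
I₃ = I₂ cos²(76° − 52°) = 0.2934 I₀ · cos²(24°) = 0.2449 I₀.
After rotation:
Unpolarized light through the first polarizer → I₁ = ½ I₀, now polarized at 29°.
I₂ = I₁ cos²(52° − 29°) = 0.5 I₀ · cos²(23°) = 0.4237 I₀.
I₃ = I₂ cos²(76° − 52°) = 0.4237 I₀ · cos²(24°) = 0.3536 I₀.
Ratio = 0.3536 / 0.2449 = 1.444.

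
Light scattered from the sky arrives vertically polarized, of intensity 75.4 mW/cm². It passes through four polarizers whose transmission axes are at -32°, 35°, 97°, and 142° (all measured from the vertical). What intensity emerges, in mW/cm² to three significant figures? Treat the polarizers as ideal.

I ≈ 0.912 mW/cm²

I₁ = 75.4 mW/cm² · cos²(32°) = 54.23 mW/cm².
I₂ = I₁ · cos²(67°) = 54.23 · 0.1527 = 8.279 mW/cm².
I₃ = I₂ · cos²(62°) = 8.279 · 0.2204 = 1.825 mW/cm².
I₄ = I₃ · cos²(45°) = 1.825 · 0.5 = 0.9123 mW/cm².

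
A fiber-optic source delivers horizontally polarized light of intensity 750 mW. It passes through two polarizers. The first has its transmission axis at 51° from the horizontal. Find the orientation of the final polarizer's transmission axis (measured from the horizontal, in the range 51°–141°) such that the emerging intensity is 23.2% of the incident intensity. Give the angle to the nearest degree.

θ ≈ 91°

I₁ = I₀ cos²(51° − 0°) = I₀ cos²(51°) = 0.396 I₀.
Need I₂/I₀ = 0.232, so cos²(θ − 51°) = 0.232 / 0.396 = 0.5858.
θ − 51° = arccos(√0.5858) = 40.1°, giving θ ≈ 51 + 40.1 = 91.1°.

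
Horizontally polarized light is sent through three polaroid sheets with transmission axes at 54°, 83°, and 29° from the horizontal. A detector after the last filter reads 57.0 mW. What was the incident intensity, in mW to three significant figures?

I₀ ≈ 624 mW

I₁ = I₀ cos²(54° − 0°) = I₀ cos²(54°) = 0.3455 I₀.
I₂ = I₁ cos²(83° − 54°) = 0.3455 I₀ · cos²(29°) = 0.2643 I₀.
I₃ = I₂ cos²(29° − 83°) = 0.2643 I₀ · cos²(54°) = 0.09131 I₀.
So 57.0 mW = 0.09131 I₀, giving I₀ = 57.0/0.09131 = 624.3 mW.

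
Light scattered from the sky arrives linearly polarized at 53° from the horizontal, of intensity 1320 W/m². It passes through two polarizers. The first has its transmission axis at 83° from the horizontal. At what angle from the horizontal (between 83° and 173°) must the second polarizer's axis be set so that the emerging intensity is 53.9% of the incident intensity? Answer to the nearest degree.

θ ≈ 115°

By Malus's law, I₁ = I₀ cos²(83° − 53°) = I₀ cos²(30°) = 0.75 I₀.
Need I₂/I₀ = 0.539, so cos²(θ − 83°) = 0.539 / 0.75 = 0.7187.
θ − 83° = arccos(√0.7187) = 32.0°, giving θ ≈ 83 + 32.0 = 115.0°.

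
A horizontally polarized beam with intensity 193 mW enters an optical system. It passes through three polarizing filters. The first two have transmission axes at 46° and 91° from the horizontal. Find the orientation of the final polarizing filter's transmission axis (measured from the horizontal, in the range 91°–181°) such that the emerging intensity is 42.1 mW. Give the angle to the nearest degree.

I₁ = I₀ cos²(46° − 0°) = I₀ cos²(46°) = 0.4826 I₀.
I₂ = I₁ cos²(91° − 46°) = 0.4826 I₀ · cos²(45°) = 0.2413 I₀.
Target fraction: 42.1 / 193 mW = 0.2181 of I₀.
Need I₃/I₀ = 0.2181, so cos²(θ − 91°) = 0.2181 / 0.2413 = 0.9041.
θ − 91° = arccos(√0.9041) = 18.0°, giving θ ≈ 91 + 18.0 = 109.0°.

θ ≈ 109°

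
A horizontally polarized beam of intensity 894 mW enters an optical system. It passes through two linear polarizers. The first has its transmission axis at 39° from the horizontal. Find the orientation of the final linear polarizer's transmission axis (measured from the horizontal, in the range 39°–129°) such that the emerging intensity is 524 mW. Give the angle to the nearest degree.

θ ≈ 49°

I₁ = I₀ cos²(39° − 0°) = I₀ cos²(39°) = 0.604 I₀.
Target fraction: 524 / 894 mW = 0.5861 of I₀.
Need I₂/I₀ = 0.5861, so cos²(θ − 39°) = 0.5861 / 0.604 = 0.9705.
θ − 39° = arccos(√0.9705) = 9.9°, giving θ ≈ 39 + 9.9 = 48.9°.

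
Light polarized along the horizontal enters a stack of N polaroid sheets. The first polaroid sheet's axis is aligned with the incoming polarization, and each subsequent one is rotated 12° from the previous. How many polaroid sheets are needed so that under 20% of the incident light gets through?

First polarizer is aligned with the polarization: full transmission.
Each further stage multiplies by cos²(12°) = 0.9568.
After N polarizers: T = 0.9568^(N−1). Require T < 0.20 ⇒ N−1 > ln(0.20)/ln(0.9568) = 36.42, so N−1 ≥ 37 and N = 38.
Check: N=38 gives T = 0.195 < 0.20; N=37 gives T = 0.2038.

N = 38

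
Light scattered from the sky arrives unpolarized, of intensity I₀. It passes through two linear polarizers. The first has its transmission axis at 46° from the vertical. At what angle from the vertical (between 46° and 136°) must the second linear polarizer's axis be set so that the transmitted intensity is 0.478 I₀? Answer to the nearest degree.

Unpolarized light through the first polarizer → I₁ = ½ I₀, now polarized at 46°.
Need I₂/I₀ = 0.478, so cos²(θ − 46°) = 0.478 / 0.5 = 0.956.
θ − 46° = arccos(√0.956) = 12.1°, giving θ ≈ 46 + 12.1 = 58.1°.

θ ≈ 58°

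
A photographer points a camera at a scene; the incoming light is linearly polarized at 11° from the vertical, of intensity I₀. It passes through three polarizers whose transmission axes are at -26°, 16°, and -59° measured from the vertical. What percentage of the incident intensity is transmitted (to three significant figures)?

≈ 2.36%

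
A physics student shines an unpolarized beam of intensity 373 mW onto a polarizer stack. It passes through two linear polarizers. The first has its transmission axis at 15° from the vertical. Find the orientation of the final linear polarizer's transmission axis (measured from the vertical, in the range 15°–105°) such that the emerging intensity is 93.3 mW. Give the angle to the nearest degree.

θ ≈ 60°

Unpolarized light through the first polarizer → I₁ = ½ I₀, now polarized at 15°.
Target fraction: 93.3 / 373 mW = 0.2501 of I₀.
Need I₂/I₀ = 0.2501, so cos²(θ − 15°) = 0.2501 / 0.5 = 0.5003.
θ − 15° = arccos(√0.5003) = 45.0°, giving θ ≈ 15 + 45.0 = 60.0°.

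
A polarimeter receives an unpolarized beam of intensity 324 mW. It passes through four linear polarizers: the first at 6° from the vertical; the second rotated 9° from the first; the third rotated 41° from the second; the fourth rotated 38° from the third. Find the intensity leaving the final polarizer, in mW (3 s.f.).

Unpolarized light through the first polarizer → I₁ = 324 mW/2 = 162 mW, polarized at 6°.
I₂ = I₁ · cos²(9°) = 162 · 0.9755 = 158 mW.
I₃ = I₂ · cos²(41°) = 158 · 0.5696 = 90.01 mW.
I₄ = I₃ · cos²(38°) = 90.01 · 0.621 = 55.9 mW.

I ≈ 55.9 mW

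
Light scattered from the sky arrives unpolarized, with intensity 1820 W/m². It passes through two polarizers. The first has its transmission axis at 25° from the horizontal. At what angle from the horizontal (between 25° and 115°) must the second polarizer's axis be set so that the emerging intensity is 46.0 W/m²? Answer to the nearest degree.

θ ≈ 102°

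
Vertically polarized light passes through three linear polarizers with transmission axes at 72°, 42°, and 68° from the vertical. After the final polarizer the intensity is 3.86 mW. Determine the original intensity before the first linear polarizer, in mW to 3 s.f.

I₀ ≈ 66.7 mW

I₁ = I₀ cos²(72° − 0°) = I₀ cos²(72°) = 0.09549 I₀.
I₂ = I₁ cos²(42° − 72°) = 0.09549 I₀ · cos²(30°) = 0.07162 I₀.
I₃ = I₂ cos²(68° − 42°) = 0.07162 I₀ · cos²(26°) = 0.05786 I₀.
So 3.86 mW = 0.05786 I₀, giving I₀ = 3.86/0.05786 = 66.72 mW.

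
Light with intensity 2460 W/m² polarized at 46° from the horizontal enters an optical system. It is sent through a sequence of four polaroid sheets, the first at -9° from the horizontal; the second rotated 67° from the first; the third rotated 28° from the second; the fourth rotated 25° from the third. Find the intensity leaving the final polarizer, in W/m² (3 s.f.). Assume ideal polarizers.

I ≈ 79.1 W/m²

By Malus's law, I₁ = 2460 W/m² · cos²(55°) = 809.3 W/m².
I₂ = I₁ · cos²(67°) = 809.3 · 0.1527 = 123.6 W/m².
I₃ = I₂ · cos²(28°) = 123.6 · 0.7796 = 96.33 W/m².
I₄ = I₃ · cos²(25°) = 96.33 · 0.8214 = 79.12 W/m².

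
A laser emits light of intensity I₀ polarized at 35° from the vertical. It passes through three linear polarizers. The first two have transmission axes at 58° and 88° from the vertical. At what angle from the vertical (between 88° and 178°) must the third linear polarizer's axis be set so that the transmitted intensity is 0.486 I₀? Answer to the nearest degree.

θ ≈ 117°

I₁ = I₀ cos²(58° − 35°) = I₀ cos²(23°) = 0.8473 I₀.
I₂ = I₁ cos²(88° − 58°) = 0.8473 I₀ · cos²(30°) = 0.6355 I₀.
Need I₃/I₀ = 0.486, so cos²(θ − 88°) = 0.486 / 0.6355 = 0.7648.
θ − 88° = arccos(√0.7648) = 29.0°, giving θ ≈ 88 + 29.0 = 117.0°.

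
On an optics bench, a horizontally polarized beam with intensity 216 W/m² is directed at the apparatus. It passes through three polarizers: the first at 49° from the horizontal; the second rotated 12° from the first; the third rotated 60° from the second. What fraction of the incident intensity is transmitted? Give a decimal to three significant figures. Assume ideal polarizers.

I/I₀ ≈ 0.103

I₁ = 216 W/m² · cos²(49°) = 92.97 W/m².
I₂ = I₁ · cos²(12°) = 92.97 · 0.9568 = 88.95 W/m².
I₃ = I₂ · cos²(60°) = 88.95 · 0.25 = 22.24 W/m².
Transmitted fraction = 0.103.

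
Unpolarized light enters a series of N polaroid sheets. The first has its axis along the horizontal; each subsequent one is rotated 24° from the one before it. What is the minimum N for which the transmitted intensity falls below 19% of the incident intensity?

N = 7

First polarizer halves the unpolarized light: factor 1/2.
Each further stage multiplies by cos²(24°) = 0.8346.
After N polarizers: T = 0.5·0.8346^(N−1). Require T < 0.19 ⇒ N−1 > ln(0.19/0.5)/ln(0.8346) = 5.35, so N−1 ≥ 6 and N = 7.
Check: N=7 gives T = 0.1689 < 0.19; N=6 gives T = 0.2024.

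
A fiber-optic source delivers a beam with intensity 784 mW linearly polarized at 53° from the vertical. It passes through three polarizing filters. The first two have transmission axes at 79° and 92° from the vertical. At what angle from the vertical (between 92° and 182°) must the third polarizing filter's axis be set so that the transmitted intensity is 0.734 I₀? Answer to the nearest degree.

θ ≈ 104°

I₁ = I₀ cos²(79° − 53°) = I₀ cos²(26°) = 0.8078 I₀.
I₂ = I₁ cos²(92° − 79°) = 0.8078 I₀ · cos²(13°) = 0.767 I₀.
Need I₃/I₀ = 0.734, so cos²(θ − 92°) = 0.734 / 0.767 = 0.957.
θ − 92° = arccos(√0.957) = 12.0°, giving θ ≈ 92 + 12.0 = 104.0°.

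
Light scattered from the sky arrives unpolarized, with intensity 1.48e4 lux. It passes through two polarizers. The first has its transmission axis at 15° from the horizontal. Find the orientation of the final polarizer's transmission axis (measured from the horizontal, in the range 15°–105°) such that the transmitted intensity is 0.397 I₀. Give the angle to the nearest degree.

Unpolarized light through the first polarizer → I₁ = ½ I₀, now polarized at 15°.
Need I₂/I₀ = 0.397, so cos²(θ − 15°) = 0.397 / 0.5 = 0.794.
θ − 15° = arccos(√0.794) = 27.0°, giving θ ≈ 15 + 27.0 = 42.0°.

θ ≈ 42°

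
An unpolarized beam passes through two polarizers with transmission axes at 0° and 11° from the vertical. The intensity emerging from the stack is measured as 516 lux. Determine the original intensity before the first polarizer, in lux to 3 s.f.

Unpolarized light through the first polarizer → I₁ = ½ I₀, now polarized at 0°.
I₂ = I₁ cos²(11° − 0°) = 0.5 I₀ · cos²(11°) = 0.4818 I₀.
So 516 lux = 0.4818 I₀, giving I₀ = 516/0.4818 = 1071 lux.

I₀ ≈ 1070 lux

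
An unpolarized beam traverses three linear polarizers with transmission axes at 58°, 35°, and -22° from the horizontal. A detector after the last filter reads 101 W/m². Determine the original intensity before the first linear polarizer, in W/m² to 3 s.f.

Unpolarized light through the first polarizer → I₁ = ½ I₀, now polarized at 58°.
I₂ = I₁ cos²(35° − 58°) = 0.5 I₀ · cos²(23°) = 0.4237 I₀.
I₃ = I₂ cos²(-22° − 35°) = 0.4237 I₀ · cos²(57°) = 0.1257 I₀.
So 101 W/m² = 0.1257 I₀, giving I₀ = 101/0.1257 = 803.7 W/m².

I₀ ≈ 804 W/m²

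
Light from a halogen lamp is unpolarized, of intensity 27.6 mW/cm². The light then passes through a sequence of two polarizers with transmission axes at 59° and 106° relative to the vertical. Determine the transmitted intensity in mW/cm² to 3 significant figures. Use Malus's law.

I ≈ 6.42 mW/cm²

Unpolarized light through the first polarizer → I₁ = 27.6 mW/cm²/2 = 13.8 mW/cm², polarized at 59°.
I₂ = I₁ · cos²(47°) = 13.8 · 0.4651 = 6.419 mW/cm².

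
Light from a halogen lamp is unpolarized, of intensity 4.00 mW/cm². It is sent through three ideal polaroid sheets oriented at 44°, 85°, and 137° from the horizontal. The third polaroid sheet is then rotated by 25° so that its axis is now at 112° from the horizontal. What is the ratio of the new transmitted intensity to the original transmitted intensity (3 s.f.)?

I_new/I_old ≈ 2.09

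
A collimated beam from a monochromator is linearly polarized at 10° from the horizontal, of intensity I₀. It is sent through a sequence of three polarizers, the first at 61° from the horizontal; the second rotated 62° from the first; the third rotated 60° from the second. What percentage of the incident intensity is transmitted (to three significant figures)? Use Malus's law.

≈ 2.18%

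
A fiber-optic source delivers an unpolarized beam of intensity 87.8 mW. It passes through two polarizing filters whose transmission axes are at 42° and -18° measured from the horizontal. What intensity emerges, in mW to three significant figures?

I ≈ 11.0 mW

Unpolarized light through the first polarizer → I₁ = 87.8 mW/2 = 43.9 mW, polarized at 42°.
I₂ = I₁ · cos²(60°) = 43.9 · 0.25 = 10.98 mW.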